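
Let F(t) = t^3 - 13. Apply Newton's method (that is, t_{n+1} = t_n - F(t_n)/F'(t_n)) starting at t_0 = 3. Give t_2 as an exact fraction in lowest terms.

F'(t) = 3t^2.
F(3) = 14, F'(3) = 27, so t_1 = 3 - 14/27 = 67/27.
F(67/27) = 44884/19683, F'(67/27) = 4489/243, so t_2 = (67/27) - (44884/19683)/(4489/243) = 857405/363609.

857405/363609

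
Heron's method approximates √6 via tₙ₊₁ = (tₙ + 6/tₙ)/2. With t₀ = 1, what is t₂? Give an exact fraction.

t₁ = (1 + 6/1)/2 = 7/2.
t₂ = (7/2 + 6/(7/2))/2 = 73/28.

73/28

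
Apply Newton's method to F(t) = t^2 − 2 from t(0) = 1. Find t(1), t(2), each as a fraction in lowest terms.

F'(t) = 2t.
F(1) = −1, F'(1) = 2, so t(1) = 1 − (−1)/2 = 3/2.
F(3/2) = 1/4, F'(3/2) = 3, so t(2) = (3/2) − (1/4)/3 = 17/12.

t(1) = 3/2, t(2) = 17/12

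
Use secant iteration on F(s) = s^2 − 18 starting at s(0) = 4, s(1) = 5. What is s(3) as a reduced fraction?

F(4) = −2, F(5) = 7. s(2) = 5 − 7·(5 − 4)/(7 − (−2)) = 38/9.
F(5) = 7, F(38/9) = −14/81. s(3) = (38/9) − (−14/81)·((38/9) − 5)/((−14/81) − 7) = 352/83.

352/83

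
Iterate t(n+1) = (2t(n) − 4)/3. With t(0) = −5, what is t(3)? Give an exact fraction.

t(1) = (2·(−5) − 4)/3 = −14/3.
t(2) = (2·(−14/3) − 4)/3 = −40/9.
t(3) = (2·(−40/9) − 4)/3 = −116/27.

−116/27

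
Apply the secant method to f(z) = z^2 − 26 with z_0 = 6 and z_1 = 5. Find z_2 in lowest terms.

56/11

f(6) = 10, f(5) = −1. z_2 = 5 − (−1)·(5 − 6)/((−1) − 10) = 56/11.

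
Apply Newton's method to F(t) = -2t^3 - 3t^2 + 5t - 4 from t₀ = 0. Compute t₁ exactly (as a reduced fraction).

4/5

F'(t) = -6t^2 - 6t + 5.
F(0) = -4, F'(0) = 5, so t₁ = 0 - (-4)/5 = 4/5.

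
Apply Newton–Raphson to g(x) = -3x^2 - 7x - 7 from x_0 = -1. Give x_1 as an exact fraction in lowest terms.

g'(x) = -6x - 7.
g(-1) = -3, g'(-1) = -1, so x_1 = (-1) - (-3)/(-1) = -4.

-4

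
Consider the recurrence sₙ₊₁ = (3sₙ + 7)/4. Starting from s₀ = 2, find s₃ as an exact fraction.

313/64

s₁ = (3·2 + 7)/4 = 13/4.
s₂ = (3·(13/4) + 7)/4 = 67/16.
s₃ = (3·(67/16) + 7)/4 = 313/64.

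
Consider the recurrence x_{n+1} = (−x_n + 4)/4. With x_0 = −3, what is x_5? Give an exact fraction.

823/1024

x_1 = (−(−3) + 4)/4 = 7/4.
x_2 = (−(7/4) + 4)/4 = 9/16.
x_3 = (−(9/16) + 4)/4 = 55/64.
x_4 = (−(55/64) + 4)/4 = 201/256.
x_5 = (−(201/256) + 4)/4 = 823/1024.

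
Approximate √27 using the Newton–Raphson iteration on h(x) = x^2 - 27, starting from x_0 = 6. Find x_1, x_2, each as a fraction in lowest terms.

h'(x) = 2x.
h(6) = 9, h'(6) = 12, so x_1 = 6 - 9/12 = 21/4.
h(21/4) = 9/16, h'(21/4) = 21/2, so x_2 = (21/4) - (9/16)/(21/2) = 291/56.

x_1 = 21/4, x_2 = 291/56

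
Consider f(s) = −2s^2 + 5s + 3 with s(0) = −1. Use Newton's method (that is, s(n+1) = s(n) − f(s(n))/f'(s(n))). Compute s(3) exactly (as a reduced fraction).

f'(s) = −4s + 5.
f(−1) = −4, f'(−1) = 9, so s(1) = (−1) − (−4)/9 = −5/9.
f(−5/9) = −32/81, f'(−5/9) = 65/9, so s(2) = (−5/9) − (−32/81)/(65/9) = −293/585.
f(−293/585) = −2048/342225, f'(−293/585) = 4097/585, so s(3) = (−293/585) − (−2048/342225)/(4097/585) = −1198373/2396745.

−1198373/2396745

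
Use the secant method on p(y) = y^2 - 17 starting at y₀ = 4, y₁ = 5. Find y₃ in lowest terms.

p(4) = -1, p(5) = 8. y₂ = 5 - 8·(5 - 4)/(8 - (-1)) = 37/9.
p(5) = 8, p(37/9) = -8/81. y₃ = (37/9) - (-8/81)·((37/9) - 5)/((-8/81) - 8) = 169/41.

169/41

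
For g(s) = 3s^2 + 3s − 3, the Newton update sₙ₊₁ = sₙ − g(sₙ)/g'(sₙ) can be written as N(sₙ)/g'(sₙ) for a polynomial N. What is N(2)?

g'(s) = 6s + 3.
N(s) = s·g'(s) − g(s) = s·(6s + 3) − (3s^2 + 3s − 3) = 3s^2 + 3.
N(2) = 15.

15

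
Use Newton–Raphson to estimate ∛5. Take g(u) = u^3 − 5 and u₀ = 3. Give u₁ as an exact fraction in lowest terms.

59/27

g'(u) = 3u^2.
g(3) = 22, g'(3) = 27, so u₁ = 3 − 22/27 = 59/27.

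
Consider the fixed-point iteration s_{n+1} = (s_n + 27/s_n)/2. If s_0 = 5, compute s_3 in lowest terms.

3650401/702520

s_1 = (5 + 27/5)/2 = 26/5.
s_2 = (26/5 + 27/(26/5))/2 = 1351/260.
s_3 = (1351/260 + 27/(1351/260))/2 = 3650401/702520.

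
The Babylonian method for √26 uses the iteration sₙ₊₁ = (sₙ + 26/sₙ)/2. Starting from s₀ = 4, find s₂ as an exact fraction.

s₁ = (4 + 26/4)/2 = 21/4.
s₂ = (21/4 + 26/(21/4))/2 = 857/168.

857/168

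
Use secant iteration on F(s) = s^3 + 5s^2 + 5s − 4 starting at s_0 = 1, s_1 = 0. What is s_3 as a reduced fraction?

484/841

F(1) = 7, F(0) = −4. s_2 = 0 − (−4)·(0 − 1)/((−4) − 7) = 4/11.
F(0) = −4, F(4/11) = −1960/1331. s_3 = (4/11) − (−1960/1331)·((4/11) − 0)/((−1960/1331) − (−4)) = 484/841.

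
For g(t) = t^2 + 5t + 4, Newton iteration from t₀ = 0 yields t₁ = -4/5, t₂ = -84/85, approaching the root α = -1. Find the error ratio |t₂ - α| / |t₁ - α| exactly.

1/17

t₁ - α = -4/5 - (-1) = -4/5 + 1 = 1/5, so |t₁ - α| = 1/5.
t₂ - α = -84/85 - (-1) = -84/85 + 1 = 1/85, so |t₂ - α| = 1/85.
Ratio = (1/85) / (1/5) = 1/17.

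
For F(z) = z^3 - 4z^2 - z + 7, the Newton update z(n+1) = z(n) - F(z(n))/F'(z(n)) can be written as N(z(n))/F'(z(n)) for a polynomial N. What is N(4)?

F'(z) = 3z^2 - 8z - 1.
N(z) = z·F'(z) - F(z) = z·(3z^2 - 8z - 1) - (z^3 - 4z^2 - z + 7) = 2z^3 - 4z^2 - 7.
N(4) = 57.

57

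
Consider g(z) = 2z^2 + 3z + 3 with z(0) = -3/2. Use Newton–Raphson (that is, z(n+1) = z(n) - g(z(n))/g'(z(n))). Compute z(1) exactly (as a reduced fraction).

-1/2

g'(z) = 4z + 3.
g(-3/2) = 3, g'(-3/2) = -3, so z(1) = (-3/2) - 3/(-3) = -1/2.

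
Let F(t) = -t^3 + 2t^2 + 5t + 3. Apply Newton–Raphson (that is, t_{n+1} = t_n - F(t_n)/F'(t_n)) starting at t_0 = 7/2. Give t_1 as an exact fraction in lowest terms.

F'(t) = -3t^2 + 4t + 5.
F(7/2) = 17/8, F'(7/2) = -71/4, so t_1 = (7/2) - (17/8)/(-71/4) = 257/71.

257/71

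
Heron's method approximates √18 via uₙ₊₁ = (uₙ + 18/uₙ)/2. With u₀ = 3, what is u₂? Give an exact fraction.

u₁ = (3 + 18/3)/2 = 9/2.
u₂ = (9/2 + 18/(9/2))/2 = 17/4.

17/4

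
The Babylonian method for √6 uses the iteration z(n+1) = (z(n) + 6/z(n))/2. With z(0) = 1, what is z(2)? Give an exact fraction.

z(1) = (1 + 6/1)/2 = 7/2.
z(2) = (7/2 + 6/(7/2))/2 = 73/28.

73/28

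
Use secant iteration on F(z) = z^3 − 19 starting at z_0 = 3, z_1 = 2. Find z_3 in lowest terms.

15385/5707

F(3) = 8, F(2) = −11. z_2 = 2 − (−11)·(2 − 3)/((−11) − 8) = 49/19.
F(2) = −11, F(49/19) = −12672/6859. z_3 = (49/19) − (−12672/6859)·((49/19) − 2)/((−12672/6859) − (−11)) = 15385/5707.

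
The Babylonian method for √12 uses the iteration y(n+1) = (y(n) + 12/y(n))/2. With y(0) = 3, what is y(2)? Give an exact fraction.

97/28

y(1) = (3 + 12/3)/2 = 7/2.
y(2) = (7/2 + 12/(7/2))/2 = 97/28.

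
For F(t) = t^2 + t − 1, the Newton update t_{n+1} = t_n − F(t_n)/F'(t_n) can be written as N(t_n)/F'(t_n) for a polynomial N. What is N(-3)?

10

F'(t) = 2t + 1.
N(t) = t·F'(t) − F(t) = t·(2t + 1) − (t^2 + t − 1) = t^2 + 1.
N(-3) = 10.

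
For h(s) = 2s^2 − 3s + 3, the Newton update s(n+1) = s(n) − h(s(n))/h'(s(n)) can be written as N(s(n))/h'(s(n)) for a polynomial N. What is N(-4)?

29

h'(s) = 4s − 3.
N(s) = s·h'(s) − h(s) = s·(4s − 3) − (2s^2 − 3s + 3) = 2s^2 − 3.
N(-4) = 29.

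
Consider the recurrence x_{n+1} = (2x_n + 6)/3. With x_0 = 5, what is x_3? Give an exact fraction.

x_1 = (2·5 + 6)/3 = 16/3.
x_2 = (2·(16/3) + 6)/3 = 50/9.
x_3 = (2·(50/9) + 6)/3 = 154/27.

154/27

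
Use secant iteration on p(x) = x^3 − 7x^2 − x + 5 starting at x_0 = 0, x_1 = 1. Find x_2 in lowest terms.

p(0) = 5, p(1) = −2. x_2 = 1 − (−2)·(1 − 0)/((−2) − 5) = 5/7.

5/7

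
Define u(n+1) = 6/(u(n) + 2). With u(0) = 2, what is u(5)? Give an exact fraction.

141/86

u(1) = 6/(2 + 2) = 3/2.
u(2) = 6/(3/2 + 2) = 12/7.
u(3) = 6/(12/7 + 2) = 21/13.
u(4) = 6/(21/13 + 2) = 78/47.
u(5) = 6/(78/47 + 2) = 141/86.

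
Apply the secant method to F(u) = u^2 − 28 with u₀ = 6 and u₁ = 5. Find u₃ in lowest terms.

F(6) = 8, F(5) = −3. u₂ = 5 − (−3)·(5 − 6)/((−3) − 8) = 58/11.
F(5) = −3, F(58/11) = −24/121. u₃ = (58/11) − (−24/121)·((58/11) − 5)/((−24/121) − (−3)) = 598/113.

598/113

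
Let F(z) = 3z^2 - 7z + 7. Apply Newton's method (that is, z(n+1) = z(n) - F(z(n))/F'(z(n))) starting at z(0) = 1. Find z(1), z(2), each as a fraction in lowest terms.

F'(z) = 6z - 7.
F(1) = 3, F'(1) = -1, so z(1) = 1 - 3/(-1) = 4.
F(4) = 27, F'(4) = 17, so z(2) = 4 - 27/17 = 41/17.

z(1) = 4, z(2) = 41/17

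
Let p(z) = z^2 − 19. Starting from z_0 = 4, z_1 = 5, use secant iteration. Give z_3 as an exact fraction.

p(4) = −3, p(5) = 6. z_2 = 5 − 6·(5 − 4)/(6 − (−3)) = 13/3.
p(5) = 6, p(13/3) = −2/9. z_3 = (13/3) − (−2/9)·((13/3) − 5)/((−2/9) − 6) = 61/14.

61/14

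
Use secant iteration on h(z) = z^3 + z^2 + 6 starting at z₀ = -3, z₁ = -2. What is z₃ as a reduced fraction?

-477/214

h(-3) = -12, h(-2) = 2. z₂ = (-2) - 2·((-2) - (-3))/(2 - (-12)) = -15/7.
h(-2) = 2, h(-15/7) = 258/343. z₃ = (-15/7) - (258/343)·((-15/7) - (-2))/((258/343) - 2) = -477/214.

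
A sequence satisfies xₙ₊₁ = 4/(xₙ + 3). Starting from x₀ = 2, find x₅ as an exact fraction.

x₁ = 4/(2 + 3) = 4/5.
x₂ = 4/(4/5 + 3) = 20/19.
x₃ = 4/(20/19 + 3) = 76/77.
x₄ = 4/(76/77 + 3) = 308/307.
x₅ = 4/(308/307 + 3) = 1228/1229.

1228/1229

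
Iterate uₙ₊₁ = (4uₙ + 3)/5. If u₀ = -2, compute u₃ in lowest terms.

11/25

u₁ = (4·(-2) + 3)/5 = -1.
u₂ = (4·(-1) + 3)/5 = -1/5.
u₃ = (4·(-1/5) + 3)/5 = 11/25.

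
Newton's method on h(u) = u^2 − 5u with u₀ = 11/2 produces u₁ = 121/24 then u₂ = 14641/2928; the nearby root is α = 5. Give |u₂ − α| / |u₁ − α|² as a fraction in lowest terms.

u₁ − α = 121/24 − 5 = 1/24, so |u₁ − α| = 1/24.
u₂ − α = 14641/2928 − 5 = 1/2928, so |u₂ − α| = 1/2928.
|u₁ − α|² = 1/576.
Ratio = (1/2928) / (1/576) = 12/61.

12/61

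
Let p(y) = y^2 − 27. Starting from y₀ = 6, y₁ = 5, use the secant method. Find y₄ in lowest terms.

11073/2131

p(6) = 9, p(5) = −2. y₂ = 5 − (−2)·(5 − 6)/((−2) − 9) = 57/11.
p(5) = −2, p(57/11) = −18/121. y₃ = (57/11) − (−18/121)·((57/11) − 5)/((−18/121) − (−2)) = 291/56.
p(57/11) = −18/121, p(291/56) = 9/3136. y₄ = (291/56) − (9/3136)·((291/56) − (57/11))/((9/3136) − (−18/121)) = 11073/2131.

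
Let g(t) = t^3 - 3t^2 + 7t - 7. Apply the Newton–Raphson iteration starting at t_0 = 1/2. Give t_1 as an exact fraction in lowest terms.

g'(t) = 3t^2 - 6t + 7.
g(1/2) = -33/8, g'(1/2) = 19/4, so t_1 = (1/2) - (-33/8)/(19/4) = 26/19.

26/19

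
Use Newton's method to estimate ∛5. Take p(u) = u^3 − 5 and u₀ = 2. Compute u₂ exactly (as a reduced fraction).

p'(u) = 3u^2.
p(2) = 3, p'(2) = 12, so u₁ = 2 − 3/12 = 7/4.
p(7/4) = 23/64, p'(7/4) = 147/16, so u₂ = (7/4) − (23/64)/(147/16) = 503/294.

503/294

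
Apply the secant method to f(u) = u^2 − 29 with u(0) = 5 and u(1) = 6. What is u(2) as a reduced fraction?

f(5) = −4, f(6) = 7. u(2) = 6 − 7·(6 − 5)/(7 − (−4)) = 59/11.

59/11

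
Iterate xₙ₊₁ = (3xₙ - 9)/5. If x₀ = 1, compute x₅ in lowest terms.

x₁ = (3·1 - 9)/5 = -6/5.
x₂ = (3·(-6/5) - 9)/5 = -63/25.
x₃ = (3·(-63/25) - 9)/5 = -414/125.
x₄ = (3·(-414/125) - 9)/5 = -2367/625.
x₅ = (3·(-2367/625) - 9)/5 = -12726/3125.

-12726/3125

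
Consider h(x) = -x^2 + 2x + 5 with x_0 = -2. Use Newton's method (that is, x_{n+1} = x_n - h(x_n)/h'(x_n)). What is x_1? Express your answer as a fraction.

h'(x) = -2x + 2.
h(-2) = -3, h'(-2) = 6, so x_1 = (-2) - (-3)/6 = -3/2.

-3/2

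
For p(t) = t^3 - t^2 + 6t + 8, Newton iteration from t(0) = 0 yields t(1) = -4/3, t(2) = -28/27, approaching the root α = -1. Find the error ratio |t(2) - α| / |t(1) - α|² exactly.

1/3

t(1) - α = -4/3 - (-1) = -4/3 + 1 = -1/3, so |t(1) - α| = 1/3.
t(2) - α = -28/27 - (-1) = -28/27 + 1 = -1/27, so |t(2) - α| = 1/27.
|t(1) - α|² = 1/9.
Ratio = (1/27) / (1/9) = 1/3.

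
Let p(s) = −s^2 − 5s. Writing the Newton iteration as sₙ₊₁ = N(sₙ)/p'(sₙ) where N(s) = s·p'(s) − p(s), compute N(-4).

−16

p'(s) = −2s − 5.
N(s) = s·p'(s) − p(s) = s·(−2s − 5) − (−s^2 − 5s) = −s^2.
N(-4) = −16.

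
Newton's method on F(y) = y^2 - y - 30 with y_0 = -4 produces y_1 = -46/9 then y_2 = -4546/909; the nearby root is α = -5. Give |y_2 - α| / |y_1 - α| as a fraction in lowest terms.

y_1 - α = -46/9 - (-5) = -46/9 + 5 = -1/9, so |y_1 - α| = 1/9.
y_2 - α = -4546/909 - (-5) = -4546/909 + 5 = -1/909, so |y_2 - α| = 1/909.
Ratio = (1/909) / (1/9) = 1/101.

1/101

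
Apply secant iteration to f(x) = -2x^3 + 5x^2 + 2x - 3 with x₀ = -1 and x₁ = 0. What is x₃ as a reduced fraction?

f(-1) = 2, f(0) = -3. x₂ = 0 - (-3)·(0 - (-1))/((-3) - 2) = -3/5.
f(0) = -3, f(-3/5) = -246/125. x₃ = (-3/5) - (-246/125)·((-3/5) - 0)/((-246/125) - (-3)) = -75/43.

-75/43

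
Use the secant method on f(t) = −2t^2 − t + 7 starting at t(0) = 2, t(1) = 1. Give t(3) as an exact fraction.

f(2) = −3, f(1) = 4. t(2) = 1 − 4·(1 − 2)/(4 − (−3)) = 11/7.
f(1) = 4, f(11/7) = 24/49. t(3) = (11/7) − (24/49)·((11/7) − 1)/((24/49) − 4) = 71/43.

71/43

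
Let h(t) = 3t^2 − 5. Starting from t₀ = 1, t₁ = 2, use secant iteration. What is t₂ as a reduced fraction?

h(1) = −2, h(2) = 7. t₂ = 2 − 7·(2 − 1)/(7 − (−2)) = 11/9.

11/9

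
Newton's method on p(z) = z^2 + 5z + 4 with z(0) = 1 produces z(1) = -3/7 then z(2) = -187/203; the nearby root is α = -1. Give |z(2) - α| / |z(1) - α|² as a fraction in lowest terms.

z(1) - α = -3/7 - (-1) = -3/7 + 1 = 4/7, so |z(1) - α| = 4/7.
z(2) - α = -187/203 - (-1) = -187/203 + 1 = 16/203, so |z(2) - α| = 16/203.
|z(1) - α|² = 16/49.
Ratio = (16/203) / (16/49) = 7/29.

7/29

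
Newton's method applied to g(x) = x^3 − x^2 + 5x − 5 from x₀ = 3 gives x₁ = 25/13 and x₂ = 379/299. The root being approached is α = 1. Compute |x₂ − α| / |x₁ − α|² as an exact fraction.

x₁ − α = 25/13 − 1 = 12/13, so |x₁ − α| = 12/13.
x₂ − α = 379/299 − 1 = 80/299, so |x₂ − α| = 80/299.
|x₁ − α|² = 144/169.
Ratio = (80/299) / (144/169) = 65/207.

65/207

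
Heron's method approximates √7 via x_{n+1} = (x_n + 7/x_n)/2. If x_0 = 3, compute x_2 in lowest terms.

x_1 = (3 + 7/3)/2 = 8/3.
x_2 = (8/3 + 7/(8/3))/2 = 127/48.

127/48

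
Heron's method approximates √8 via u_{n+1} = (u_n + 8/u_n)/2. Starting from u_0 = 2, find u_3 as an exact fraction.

u_1 = (2 + 8/2)/2 = 3.
u_2 = (3 + 8/3)/2 = 17/6.
u_3 = (17/6 + 8/(17/6))/2 = 577/204.

577/204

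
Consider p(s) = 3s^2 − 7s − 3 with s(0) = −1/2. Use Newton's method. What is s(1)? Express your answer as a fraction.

p'(s) = 6s − 7.
p(−1/2) = 5/4, p'(−1/2) = −10, so s(1) = (−1/2) − (5/4)/(−10) = −3/8.

−3/8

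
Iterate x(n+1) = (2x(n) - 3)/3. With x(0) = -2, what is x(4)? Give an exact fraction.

-227/81

x(1) = (2·(-2) - 3)/3 = -7/3.
x(2) = (2·(-7/3) - 3)/3 = -23/9.
x(3) = (2·(-23/9) - 3)/3 = -73/27.
x(4) = (2·(-73/27) - 3)/3 = -227/81.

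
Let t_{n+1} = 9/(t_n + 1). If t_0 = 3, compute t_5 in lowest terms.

1494/607

t_1 = 9/(3 + 1) = 9/4.
t_2 = 9/(9/4 + 1) = 36/13.
t_3 = 9/(36/13 + 1) = 117/49.
t_4 = 9/(117/49 + 1) = 441/166.
t_5 = 9/(441/166 + 1) = 1494/607.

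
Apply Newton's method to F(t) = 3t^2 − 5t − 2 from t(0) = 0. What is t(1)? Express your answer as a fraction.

−2/5

F'(t) = 6t − 5.
F(0) = −2, F'(0) = −5, so t(1) = 0 − (−2)/(−5) = −2/5.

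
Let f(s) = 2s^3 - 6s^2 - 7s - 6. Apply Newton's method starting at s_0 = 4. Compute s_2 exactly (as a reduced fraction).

f'(s) = 6s^2 - 12s - 7.
f(4) = -2, f'(4) = 41, so s_1 = 4 - (-2)/41 = 166/41.
f(166/41) = 2968/68921, f'(166/41) = 71897/1681, so s_2 = (166/41) - (2968/68921)/(71897/1681) = 1704562/421111.

1704562/421111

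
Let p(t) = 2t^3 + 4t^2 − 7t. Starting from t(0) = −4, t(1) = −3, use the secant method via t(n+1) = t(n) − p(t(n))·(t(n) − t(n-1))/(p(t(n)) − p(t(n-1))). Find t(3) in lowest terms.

−4240/1357

p(−4) = −36, p(−3) = 3. t(2) = (−3) − 3·((−3) − (−4))/(3 − (−36)) = −40/13.
p(−3) = 3, p(−40/13) = 2520/2197. t(3) = (−40/13) − (2520/2197)·((−40/13) − (−3))/((2520/2197) − 3) = −4240/1357.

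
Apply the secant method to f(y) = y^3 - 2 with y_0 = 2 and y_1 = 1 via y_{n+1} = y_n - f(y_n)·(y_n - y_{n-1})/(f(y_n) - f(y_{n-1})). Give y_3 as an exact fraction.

218/169

f(2) = 6, f(1) = -1. y_2 = 1 - (-1)·(1 - 2)/((-1) - 6) = 8/7.
f(1) = -1, f(8/7) = -174/343. y_3 = (8/7) - (-174/343)·((8/7) - 1)/((-174/343) - (-1)) = 218/169.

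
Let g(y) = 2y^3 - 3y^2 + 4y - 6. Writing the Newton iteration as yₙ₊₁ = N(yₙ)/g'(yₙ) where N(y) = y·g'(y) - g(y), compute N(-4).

g'(y) = 6y^2 - 6y + 4.
N(y) = y·g'(y) - g(y) = y·(6y^2 - 6y + 4) - (2y^3 - 3y^2 + 4y - 6) = 4y^3 - 3y^2 + 6.
N(-4) = -298.

-298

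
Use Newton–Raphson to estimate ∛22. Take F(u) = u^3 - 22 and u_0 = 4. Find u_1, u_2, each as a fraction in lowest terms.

F'(u) = 3u^2.
F(4) = 42, F'(4) = 48, so u_1 = 4 - 42/48 = 25/8.
F(25/8) = 4361/512, F'(25/8) = 1875/64, so u_2 = (25/8) - (4361/512)/(1875/64) = 21257/7500.

u_1 = 25/8, u_2 = 21257/7500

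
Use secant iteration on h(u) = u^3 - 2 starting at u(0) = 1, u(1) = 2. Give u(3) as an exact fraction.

h(1) = -1, h(2) = 6. u(2) = 2 - 6·(2 - 1)/(6 - (-1)) = 8/7.
h(2) = 6, h(8/7) = -174/343. u(3) = (8/7) - (-174/343)·((8/7) - 2)/((-174/343) - 6) = 75/62.

75/62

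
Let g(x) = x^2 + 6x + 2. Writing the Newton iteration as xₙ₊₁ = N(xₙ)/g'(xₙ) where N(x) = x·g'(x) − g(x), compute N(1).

−1

g'(x) = 2x + 6.
N(x) = x·g'(x) − g(x) = x·(2x + 6) − (x^2 + 6x + 2) = x^2 − 2.
N(1) = −1.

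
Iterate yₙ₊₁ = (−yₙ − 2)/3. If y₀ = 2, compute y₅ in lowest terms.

−124/243

y₁ = (−2 − 2)/3 = −4/3.
y₂ = (−(−4/3) − 2)/3 = −2/9.
y₃ = (−(−2/9) − 2)/3 = −16/27.
y₄ = (−(−16/27) − 2)/3 = −38/81.
y₅ = (−(−38/81) − 2)/3 = −124/243.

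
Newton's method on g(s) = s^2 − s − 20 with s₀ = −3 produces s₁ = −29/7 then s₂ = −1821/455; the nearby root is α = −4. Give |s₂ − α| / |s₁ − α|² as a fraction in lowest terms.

7/65

s₁ − α = −29/7 − (−4) = −29/7 + 4 = −1/7, so |s₁ − α| = 1/7.
s₂ − α = −1821/455 − (−4) = −1821/455 + 4 = −1/455, so |s₂ − α| = 1/455.
|s₁ − α|² = 1/49.
Ratio = (1/455) / (1/49) = 7/65.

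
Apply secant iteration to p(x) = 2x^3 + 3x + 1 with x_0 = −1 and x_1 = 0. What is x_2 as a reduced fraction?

−1/5

p(−1) = −4, p(0) = 1. x_2 = 0 − 1·(0 − (−1))/(1 − (−4)) = −1/5.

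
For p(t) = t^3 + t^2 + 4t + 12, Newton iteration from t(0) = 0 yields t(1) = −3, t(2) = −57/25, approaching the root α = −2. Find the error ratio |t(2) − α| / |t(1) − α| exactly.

t(1) − α = −3 − (−2) = −3 + 2 = −1, so |t(1) − α| = 1.
t(2) − α = −57/25 − (−2) = −57/25 + 2 = −7/25, so |t(2) − α| = 7/25.
Ratio = (7/25) / 1 = 7/25.

7/25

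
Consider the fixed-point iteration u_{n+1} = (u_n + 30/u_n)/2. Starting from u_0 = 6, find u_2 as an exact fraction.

u_1 = (6 + 30/6)/2 = 11/2.
u_2 = (11/2 + 30/(11/2))/2 = 241/44.

241/44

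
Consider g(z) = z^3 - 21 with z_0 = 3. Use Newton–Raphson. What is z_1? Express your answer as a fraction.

g'(z) = 3z^2.
g(3) = 6, g'(3) = 27, so z_1 = 3 - 6/27 = 25/9.

25/9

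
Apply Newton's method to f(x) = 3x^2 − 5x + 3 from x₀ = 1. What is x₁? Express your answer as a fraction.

f'(x) = 6x − 5.
f(1) = 1, f'(1) = 1, so x₁ = 1 − 1/1 = 0.

0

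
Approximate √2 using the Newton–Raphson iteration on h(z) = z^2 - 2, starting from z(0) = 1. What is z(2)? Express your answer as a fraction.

h'(z) = 2z.
h(1) = -1, h'(1) = 2, so z(1) = 1 - (-1)/2 = 3/2.
h(3/2) = 1/4, h'(3/2) = 3, so z(2) = (3/2) - (1/4)/3 = 17/12.

17/12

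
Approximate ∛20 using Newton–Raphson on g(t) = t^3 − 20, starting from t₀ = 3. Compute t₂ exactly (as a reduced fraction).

g'(t) = 3t^2.
g(3) = 7, g'(3) = 27, so t₁ = 3 − 7/27 = 74/27.
g(74/27) = 11564/19683, g'(74/27) = 5476/243, so t₂ = (74/27) − (11564/19683)/(5476/243) = 301027/110889.

301027/110889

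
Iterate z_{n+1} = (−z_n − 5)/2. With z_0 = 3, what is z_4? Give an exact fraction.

−11/8

z_1 = (−3 − 5)/2 = −4.
z_2 = (−(−4) − 5)/2 = −1/2.
z_3 = (−(−1/2) − 5)/2 = −9/4.
z_4 = (−(−9/4) − 5)/2 = −11/8.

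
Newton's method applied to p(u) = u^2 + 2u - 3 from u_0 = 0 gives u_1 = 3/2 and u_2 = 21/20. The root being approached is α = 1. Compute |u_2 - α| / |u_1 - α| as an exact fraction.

1/10

u_1 - α = 3/2 - 1 = 1/2, so |u_1 - α| = 1/2.
u_2 - α = 21/20 - 1 = 1/20, so |u_2 - α| = 1/20.
Ratio = (1/20) / (1/2) = 1/10.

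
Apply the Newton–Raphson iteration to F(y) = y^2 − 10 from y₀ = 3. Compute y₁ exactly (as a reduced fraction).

19/6

F'(y) = 2y.
F(3) = −1, F'(3) = 6, so y₁ = 3 − (−1)/6 = 19/6.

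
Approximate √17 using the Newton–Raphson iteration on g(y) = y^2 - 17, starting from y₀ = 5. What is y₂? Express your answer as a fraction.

g'(y) = 2y.
g(5) = 8, g'(5) = 10, so y₁ = 5 - 8/10 = 21/5.
g(21/5) = 16/25, g'(21/5) = 42/5, so y₂ = (21/5) - (16/25)/(42/5) = 433/105.

433/105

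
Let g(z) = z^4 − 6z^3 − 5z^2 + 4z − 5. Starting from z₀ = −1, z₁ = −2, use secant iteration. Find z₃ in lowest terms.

g(−1) = −7, g(−2) = 31. z₂ = (−2) − 31·((−2) − (−1))/(31 − (−7)) = −45/38.
g(−2) = 31, g(−45/38) = −10046015/2085136. z₃ = (−45/38) − (−10046015/2085136)·((−45/38) − (−2))/((−10046015/2085136) − 31) = −3117370/2409201.

−3117370/2409201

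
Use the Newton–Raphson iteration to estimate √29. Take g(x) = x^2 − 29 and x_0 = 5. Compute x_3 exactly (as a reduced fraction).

g'(x) = 2x.
g(5) = −4, g'(5) = 10, so x_1 = 5 − (−4)/10 = 27/5.
g(27/5) = 4/25, g'(27/5) = 54/5, so x_2 = (27/5) − (4/25)/(54/5) = 727/135.
g(727/135) = 4/18225, g'(727/135) = 1454/135, so x_3 = (727/135) − (4/18225)/(1454/135) = 528527/98145.

528527/98145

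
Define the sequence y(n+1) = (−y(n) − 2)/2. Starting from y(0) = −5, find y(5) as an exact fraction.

y(1) = (−(−5) − 2)/2 = 3/2.
y(2) = (−(3/2) − 2)/2 = −7/4.
y(3) = (−(−7/4) − 2)/2 = −1/8.
y(4) = (−(−1/8) − 2)/2 = −15/16.
y(5) = (−(−15/16) − 2)/2 = −17/32.

−17/32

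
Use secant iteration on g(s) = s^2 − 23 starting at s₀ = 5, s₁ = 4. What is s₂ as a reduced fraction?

43/9

g(5) = 2, g(4) = −7. s₂ = 4 − (−7)·(4 − 5)/((−7) − 2) = 43/9.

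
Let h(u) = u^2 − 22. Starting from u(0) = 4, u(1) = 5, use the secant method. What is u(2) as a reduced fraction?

h(4) = −6, h(5) = 3. u(2) = 5 − 3·(5 − 4)/(3 − (−6)) = 14/3.

14/3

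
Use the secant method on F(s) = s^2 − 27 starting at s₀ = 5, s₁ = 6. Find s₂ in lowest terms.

F(5) = −2, F(6) = 9. s₂ = 6 − 9·(6 − 5)/(9 − (−2)) = 57/11.

57/11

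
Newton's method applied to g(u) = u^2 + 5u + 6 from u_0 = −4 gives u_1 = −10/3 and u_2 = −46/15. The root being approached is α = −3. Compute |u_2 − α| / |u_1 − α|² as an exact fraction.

3/5

u_1 − α = −10/3 − (−3) = −10/3 + 3 = −1/3, so |u_1 − α| = 1/3.
u_2 − α = −46/15 − (−3) = −46/15 + 3 = −1/15, so |u_2 − α| = 1/15.
|u_1 − α|² = 1/9.
Ratio = (1/15) / (1/9) = 3/5.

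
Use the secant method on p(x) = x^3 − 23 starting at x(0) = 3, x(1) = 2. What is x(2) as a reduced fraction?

p(3) = 4, p(2) = −15. x(2) = 2 − (−15)·(2 − 3)/((−15) − 4) = 53/19.

53/19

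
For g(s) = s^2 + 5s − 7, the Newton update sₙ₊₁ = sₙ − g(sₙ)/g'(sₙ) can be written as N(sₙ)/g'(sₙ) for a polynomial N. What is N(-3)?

16

g'(s) = 2s + 5.
N(s) = s·g'(s) − g(s) = s·(2s + 5) − (s^2 + 5s − 7) = s^2 + 7.
N(-3) = 16.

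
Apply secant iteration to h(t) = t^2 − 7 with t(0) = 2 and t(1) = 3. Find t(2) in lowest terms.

h(2) = −3, h(3) = 2. t(2) = 3 − 2·(3 − 2)/(2 − (−3)) = 13/5.

13/5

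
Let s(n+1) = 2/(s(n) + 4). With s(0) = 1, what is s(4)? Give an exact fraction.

49/109

s(1) = 2/(1 + 4) = 2/5.
s(2) = 2/(2/5 + 4) = 5/11.
s(3) = 2/(5/11 + 4) = 22/49.
s(4) = 2/(22/49 + 4) = 49/109.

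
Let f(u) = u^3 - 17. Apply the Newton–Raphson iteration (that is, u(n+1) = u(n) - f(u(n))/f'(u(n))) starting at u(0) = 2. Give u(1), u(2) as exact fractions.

u(1) = 11/4, u(2) = 625/242

f'(u) = 3u^2.
f(2) = -9, f'(2) = 12, so u(1) = 2 - (-9)/12 = 11/4.
f(11/4) = 243/64, f'(11/4) = 363/16, so u(2) = (11/4) - (243/64)/(363/16) = 625/242.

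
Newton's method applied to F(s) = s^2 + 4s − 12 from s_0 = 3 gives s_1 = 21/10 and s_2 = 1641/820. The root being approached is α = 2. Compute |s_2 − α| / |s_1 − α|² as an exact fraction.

5/41

s_1 − α = 21/10 − 2 = 1/10, so |s_1 − α| = 1/10.
s_2 − α = 1641/820 − 2 = 1/820, so |s_2 − α| = 1/820.
|s_1 − α|² = 1/100.
Ratio = (1/820) / (1/100) = 5/41.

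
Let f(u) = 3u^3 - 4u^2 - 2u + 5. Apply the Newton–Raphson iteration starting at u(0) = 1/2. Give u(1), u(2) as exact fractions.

f'(u) = 9u^2 - 8u - 2.
f(1/2) = 27/8, f'(1/2) = -15/4, so u(1) = (1/2) - (27/8)/(-15/4) = 7/5.
f(7/5) = 324/125, f'(7/5) = 111/25, so u(2) = (7/5) - (324/125)/(111/25) = 151/185.

u(1) = 7/5, u(2) = 151/185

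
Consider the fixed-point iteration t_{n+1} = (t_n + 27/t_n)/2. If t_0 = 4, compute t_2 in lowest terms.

t_1 = (4 + 27/4)/2 = 43/8.
t_2 = (43/8 + 27/(43/8))/2 = 3577/688.

3577/688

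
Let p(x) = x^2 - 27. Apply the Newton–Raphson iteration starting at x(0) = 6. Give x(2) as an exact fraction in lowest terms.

291/56

p'(x) = 2x.
p(6) = 9, p'(6) = 12, so x(1) = 6 - 9/12 = 21/4.
p(21/4) = 9/16, p'(21/4) = 21/2, so x(2) = (21/4) - (9/16)/(21/2) = 291/56.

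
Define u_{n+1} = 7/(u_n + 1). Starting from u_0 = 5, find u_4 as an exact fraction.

u_1 = 7/(5 + 1) = 7/6.
u_2 = 7/(7/6 + 1) = 42/13.
u_3 = 7/(42/13 + 1) = 91/55.
u_4 = 7/(91/55 + 1) = 385/146.

385/146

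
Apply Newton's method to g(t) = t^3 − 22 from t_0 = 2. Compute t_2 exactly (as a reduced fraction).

9235/3249

g'(t) = 3t^2.
g(2) = −14, g'(2) = 12, so t_1 = 2 − (−14)/12 = 19/6.
g(19/6) = 2107/216, g'(19/6) = 361/12, so t_2 = (19/6) − (2107/216)/(361/12) = 9235/3249.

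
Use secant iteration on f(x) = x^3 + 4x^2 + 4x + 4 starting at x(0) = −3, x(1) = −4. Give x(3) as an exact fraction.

f(−3) = 1, f(−4) = −12. x(2) = (−4) − (−12)·((−4) − (−3))/((−12) − 1) = −40/13.
f(−4) = −12, f(−40/13) = 948/2197. x(3) = (−40/13) − (948/2197)·((−40/13) − (−4))/((948/2197) − (−12)) = −1769/569.

−1769/569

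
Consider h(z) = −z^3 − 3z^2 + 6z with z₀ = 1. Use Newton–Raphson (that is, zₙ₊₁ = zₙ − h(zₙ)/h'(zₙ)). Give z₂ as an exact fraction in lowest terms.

h'(z) = −3z^2 − 6z + 6.
h(1) = 2, h'(1) = −3, so z₁ = 1 − 2/(−3) = 5/3.
h(5/3) = −80/27, h'(5/3) = −37/3, so z₂ = (5/3) − (−80/27)/(−37/3) = 475/333.

475/333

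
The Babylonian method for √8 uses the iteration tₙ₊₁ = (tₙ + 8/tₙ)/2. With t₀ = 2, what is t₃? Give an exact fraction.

577/204

t₁ = (2 + 8/2)/2 = 3.
t₂ = (3 + 8/3)/2 = 17/6.
t₃ = (17/6 + 8/(17/6))/2 = 577/204.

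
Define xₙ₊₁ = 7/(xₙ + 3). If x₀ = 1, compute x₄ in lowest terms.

595/388

x₁ = 7/(1 + 3) = 7/4.
x₂ = 7/(7/4 + 3) = 28/19.
x₃ = 7/(28/19 + 3) = 133/85.
x₄ = 7/(133/85 + 3) = 595/388.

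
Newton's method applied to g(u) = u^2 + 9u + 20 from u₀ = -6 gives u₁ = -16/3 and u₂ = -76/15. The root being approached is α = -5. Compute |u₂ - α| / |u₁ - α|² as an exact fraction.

3/5

u₁ - α = -16/3 - (-5) = -16/3 + 5 = -1/3, so |u₁ - α| = 1/3.
u₂ - α = -76/15 - (-5) = -76/15 + 5 = -1/15, so |u₂ - α| = 1/15.
|u₁ - α|² = 1/9.
Ratio = (1/15) / (1/9) = 3/5.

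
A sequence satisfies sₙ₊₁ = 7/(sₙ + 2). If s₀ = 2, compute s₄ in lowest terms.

s₁ = 7/(2 + 2) = 7/4.
s₂ = 7/(7/4 + 2) = 28/15.
s₃ = 7/(28/15 + 2) = 105/58.
s₄ = 7/(105/58 + 2) = 406/221.

406/221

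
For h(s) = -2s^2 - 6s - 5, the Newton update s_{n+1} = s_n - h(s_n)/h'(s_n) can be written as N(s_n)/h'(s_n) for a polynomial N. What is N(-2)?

h'(s) = -4s - 6.
N(s) = s·h'(s) - h(s) = s·(-4s - 6) - (-2s^2 - 6s - 5) = -2s^2 + 5.
N(-2) = -3.

-3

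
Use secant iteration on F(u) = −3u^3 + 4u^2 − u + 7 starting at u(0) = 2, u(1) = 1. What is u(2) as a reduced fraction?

F(2) = −3, F(1) = 7. u(2) = 1 − 7·(1 − 2)/(7 − (−3)) = 17/10.

17/10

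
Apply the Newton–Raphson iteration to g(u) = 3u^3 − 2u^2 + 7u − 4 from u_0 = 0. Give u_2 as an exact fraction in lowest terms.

g'(u) = 9u^2 − 4u + 7.
g(0) = −4, g'(0) = 7, so u_1 = 0 − (−4)/7 = 4/7.
g(4/7) = −32/343, g'(4/7) = 375/49, so u_2 = (4/7) − (−32/343)/(375/49) = 1532/2625.

1532/2625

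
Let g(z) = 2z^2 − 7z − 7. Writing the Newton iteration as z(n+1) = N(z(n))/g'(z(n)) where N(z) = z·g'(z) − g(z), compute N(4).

39

g'(z) = 4z − 7.
N(z) = z·g'(z) − g(z) = z·(4z − 7) − (2z^2 − 7z − 7) = 2z^2 + 7.
N(4) = 39.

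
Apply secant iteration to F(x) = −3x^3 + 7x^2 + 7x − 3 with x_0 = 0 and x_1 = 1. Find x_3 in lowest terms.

F(0) = −3, F(1) = 8. x_2 = 1 − 8·(1 − 0)/(8 − (−3)) = 3/11.
F(1) = 8, F(3/11) = −840/1331. x_3 = (3/11) − (−840/1331)·((3/11) − 1)/((−840/1331) − 8) = 117/359.

117/359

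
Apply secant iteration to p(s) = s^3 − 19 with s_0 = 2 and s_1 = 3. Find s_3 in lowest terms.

p(2) = −11, p(3) = 8. s_2 = 3 − 8·(3 − 2)/(8 − (−11)) = 49/19.
p(3) = 8, p(49/19) = −12672/6859. s_3 = (49/19) − (−12672/6859)·((49/19) − 3)/((−12672/6859) − 8) = 22441/8443.

22441/8443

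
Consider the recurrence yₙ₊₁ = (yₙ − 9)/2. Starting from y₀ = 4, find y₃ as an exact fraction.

y₁ = (4 − 9)/2 = −5/2.
y₂ = ((−5/2) − 9)/2 = −23/4.
y₃ = ((−23/4) − 9)/2 = −59/8.

−59/8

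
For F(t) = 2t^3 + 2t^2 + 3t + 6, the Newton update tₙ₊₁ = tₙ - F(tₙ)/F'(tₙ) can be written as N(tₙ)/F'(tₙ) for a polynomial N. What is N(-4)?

F'(t) = 6t^2 + 4t + 3.
N(t) = t·F'(t) - F(t) = t·(6t^2 + 4t + 3) - (2t^3 + 2t^2 + 3t + 6) = 4t^3 + 2t^2 - 6.
N(-4) = -230.

-230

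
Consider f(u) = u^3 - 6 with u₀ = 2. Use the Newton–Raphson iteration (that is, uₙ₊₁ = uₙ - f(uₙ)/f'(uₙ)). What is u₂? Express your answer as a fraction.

f'(u) = 3u^2.
f(2) = 2, f'(2) = 12, so u₁ = 2 - 2/12 = 11/6.
f(11/6) = 35/216, f'(11/6) = 121/12, so u₂ = (11/6) - (35/216)/(121/12) = 1979/1089.

1979/1089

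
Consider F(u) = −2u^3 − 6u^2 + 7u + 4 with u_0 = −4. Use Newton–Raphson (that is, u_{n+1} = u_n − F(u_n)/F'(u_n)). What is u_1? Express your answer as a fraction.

F'(u) = −6u^2 − 12u + 7.
F(−4) = 8, F'(−4) = −41, so u_1 = (−4) − 8/(−41) = −156/41.

−156/41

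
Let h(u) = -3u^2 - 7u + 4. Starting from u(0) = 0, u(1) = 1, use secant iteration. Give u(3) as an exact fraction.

13/28

h(0) = 4, h(1) = -6. u(2) = 1 - (-6)·(1 - 0)/((-6) - 4) = 2/5.
h(1) = -6, h(2/5) = 18/25. u(3) = (2/5) - (18/25)·((2/5) - 1)/((18/25) - (-6)) = 13/28.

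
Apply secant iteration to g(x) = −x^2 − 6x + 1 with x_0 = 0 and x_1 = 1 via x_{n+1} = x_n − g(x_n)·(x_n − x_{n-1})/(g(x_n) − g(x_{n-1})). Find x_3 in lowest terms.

4/25

g(0) = 1, g(1) = −6. x_2 = 1 − (−6)·(1 − 0)/((−6) − 1) = 1/7.
g(1) = −6, g(1/7) = 6/49. x_3 = (1/7) − (6/49)·((1/7) − 1)/((6/49) − (−6)) = 4/25.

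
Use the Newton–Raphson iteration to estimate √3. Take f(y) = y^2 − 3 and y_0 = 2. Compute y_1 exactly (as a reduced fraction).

7/4

f'(y) = 2y.
f(2) = 1, f'(2) = 4, so y_1 = 2 − 1/4 = 7/4.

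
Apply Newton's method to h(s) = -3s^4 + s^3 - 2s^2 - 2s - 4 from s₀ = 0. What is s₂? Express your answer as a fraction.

-82/57

h'(s) = -12s^3 + 3s^2 - 4s - 2.
h(0) = -4, h'(0) = -2, so s₁ = 0 - (-4)/(-2) = -2.
h(-2) = -64, h'(-2) = 114, so s₂ = (-2) - (-64)/114 = -82/57.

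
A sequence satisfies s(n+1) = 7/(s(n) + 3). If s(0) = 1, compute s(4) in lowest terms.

595/388

s(1) = 7/(1 + 3) = 7/4.
s(2) = 7/(7/4 + 3) = 28/19.
s(3) = 7/(28/19 + 3) = 133/85.
s(4) = 7/(133/85 + 3) = 595/388.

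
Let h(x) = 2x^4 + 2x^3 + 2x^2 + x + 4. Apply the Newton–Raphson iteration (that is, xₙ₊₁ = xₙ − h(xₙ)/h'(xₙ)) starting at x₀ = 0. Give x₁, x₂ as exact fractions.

x₁ = −4, x₂ = −1308/431

h'(x) = 8x^3 + 6x^2 + 4x + 1.
h(0) = 4, h'(0) = 1, so x₁ = 0 − 4/1 = −4.
h(−4) = 416, h'(−4) = −431, so x₂ = (−4) − 416/(−431) = −1308/431.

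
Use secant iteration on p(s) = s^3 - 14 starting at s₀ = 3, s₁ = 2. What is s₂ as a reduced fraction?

44/19

p(3) = 13, p(2) = -6. s₂ = 2 - (-6)·(2 - 3)/((-6) - 13) = 44/19.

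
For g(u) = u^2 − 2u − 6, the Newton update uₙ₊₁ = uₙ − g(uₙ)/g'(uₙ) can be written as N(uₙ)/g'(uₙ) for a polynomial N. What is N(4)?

22

g'(u) = 2u − 2.
N(u) = u·g'(u) − g(u) = u·(2u − 2) − (u^2 − 2u − 6) = u^2 + 6.
N(4) = 22.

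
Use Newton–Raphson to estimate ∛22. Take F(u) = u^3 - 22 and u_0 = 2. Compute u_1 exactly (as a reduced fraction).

F'(u) = 3u^2.
F(2) = -14, F'(2) = 12, so u_1 = 2 - (-14)/12 = 19/6.

19/6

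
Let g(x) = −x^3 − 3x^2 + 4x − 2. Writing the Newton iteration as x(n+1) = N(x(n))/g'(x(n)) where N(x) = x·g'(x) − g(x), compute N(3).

g'(x) = −3x^2 − 6x + 4.
N(x) = x·g'(x) − g(x) = x·(−3x^2 − 6x + 4) − (−x^3 − 3x^2 + 4x − 2) = −2x^3 − 3x^2 + 2.
N(3) = −79.

−79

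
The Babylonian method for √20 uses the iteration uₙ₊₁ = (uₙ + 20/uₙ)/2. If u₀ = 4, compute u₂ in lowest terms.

u₁ = (4 + 20/4)/2 = 9/2.
u₂ = (9/2 + 20/(9/2))/2 = 161/36.

161/36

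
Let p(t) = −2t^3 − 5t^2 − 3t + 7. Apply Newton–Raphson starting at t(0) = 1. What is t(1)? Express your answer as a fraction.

p'(t) = −6t^2 − 10t − 3.
p(1) = −3, p'(1) = −19, so t(1) = 1 − (−3)/(−19) = 16/19.

16/19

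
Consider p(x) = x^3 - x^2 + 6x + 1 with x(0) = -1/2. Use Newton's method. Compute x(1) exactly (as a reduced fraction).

p'(x) = 3x^2 - 2x + 6.
p(-1/2) = -19/8, p'(-1/2) = 31/4, so x(1) = (-1/2) - (-19/8)/(31/4) = -6/31.

-6/31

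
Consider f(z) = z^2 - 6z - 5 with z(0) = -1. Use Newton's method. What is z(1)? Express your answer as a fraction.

-3/4

f'(z) = 2z - 6.
f(-1) = 2, f'(-1) = -8, so z(1) = (-1) - 2/(-8) = -3/4.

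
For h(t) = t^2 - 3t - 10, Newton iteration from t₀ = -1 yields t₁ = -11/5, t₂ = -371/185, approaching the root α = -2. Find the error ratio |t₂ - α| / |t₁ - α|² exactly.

t₁ - α = -11/5 - (-2) = -11/5 + 2 = -1/5, so |t₁ - α| = 1/5.
t₂ - α = -371/185 - (-2) = -371/185 + 2 = -1/185, so |t₂ - α| = 1/185.
|t₁ - α|² = 1/25.
Ratio = (1/185) / (1/25) = 5/37.

5/37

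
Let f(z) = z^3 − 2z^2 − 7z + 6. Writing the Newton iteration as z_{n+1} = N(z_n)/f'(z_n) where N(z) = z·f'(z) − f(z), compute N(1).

−6

f'(z) = 3z^2 − 4z − 7.
N(z) = z·f'(z) − f(z) = z·(3z^2 − 4z − 7) − (z^3 − 2z^2 − 7z + 6) = 2z^3 − 2z^2 − 6.
N(1) = −6.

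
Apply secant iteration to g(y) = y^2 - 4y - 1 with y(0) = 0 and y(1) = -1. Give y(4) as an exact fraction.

-17/72

g(0) = -1, g(-1) = 4. y(2) = (-1) - 4·((-1) - 0)/(4 - (-1)) = -1/5.
g(-1) = 4, g(-1/5) = -4/25. y(3) = (-1/5) - (-4/25)·((-1/5) - (-1))/((-4/25) - 4) = -3/13.
g(-1/5) = -4/25, g(-3/13) = -4/169. y(4) = (-3/13) - (-4/169)·((-3/13) - (-1/5))/((-4/169) - (-4/25)) = -17/72.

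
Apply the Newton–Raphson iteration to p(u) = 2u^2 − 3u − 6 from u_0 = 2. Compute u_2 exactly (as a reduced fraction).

542/205

p'(u) = 4u − 3.
p(2) = −4, p'(2) = 5, so u_1 = 2 − (−4)/5 = 14/5.
p(14/5) = 32/25, p'(14/5) = 41/5, so u_2 = (14/5) − (32/25)/(41/5) = 542/205.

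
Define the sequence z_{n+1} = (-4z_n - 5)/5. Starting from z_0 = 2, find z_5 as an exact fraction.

-4353/3125

z_1 = (-4·2 - 5)/5 = -13/5.
z_2 = (-4·(-13/5) - 5)/5 = 27/25.
z_3 = (-4·(27/25) - 5)/5 = -233/125.
z_4 = (-4·(-233/125) - 5)/5 = 307/625.
z_5 = (-4·(307/625) - 5)/5 = -4353/3125.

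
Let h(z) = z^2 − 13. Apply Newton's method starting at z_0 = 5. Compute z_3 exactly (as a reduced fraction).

h'(z) = 2z.
h(5) = 12, h'(5) = 10, so z_1 = 5 − 12/10 = 19/5.
h(19/5) = 36/25, h'(19/5) = 38/5, so z_2 = (19/5) − (36/25)/(38/5) = 343/95.
h(343/95) = 324/9025, h'(343/95) = 686/95, so z_3 = (343/95) − (324/9025)/(686/95) = 117487/32585.

117487/32585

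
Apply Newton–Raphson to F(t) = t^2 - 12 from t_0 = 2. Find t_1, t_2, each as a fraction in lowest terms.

F'(t) = 2t.
F(2) = -8, F'(2) = 4, so t_1 = 2 - (-8)/4 = 4.
F(4) = 4, F'(4) = 8, so t_2 = 4 - 4/8 = 7/2.

t_1 = 4, t_2 = 7/2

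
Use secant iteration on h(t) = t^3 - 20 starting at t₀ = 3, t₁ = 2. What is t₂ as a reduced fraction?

h(3) = 7, h(2) = -12. t₂ = 2 - (-12)·(2 - 3)/((-12) - 7) = 50/19.

50/19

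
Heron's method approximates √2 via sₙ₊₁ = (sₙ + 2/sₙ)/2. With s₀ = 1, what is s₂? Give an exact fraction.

s₁ = (1 + 2/1)/2 = 3/2.
s₂ = (3/2 + 2/(3/2))/2 = 17/12.

17/12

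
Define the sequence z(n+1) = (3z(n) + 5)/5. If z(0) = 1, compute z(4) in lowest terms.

1441/625

z(1) = (3·1 + 5)/5 = 8/5.
z(2) = (3·(8/5) + 5)/5 = 49/25.
z(3) = (3·(49/25) + 5)/5 = 272/125.
z(4) = (3·(272/125) + 5)/5 = 1441/625.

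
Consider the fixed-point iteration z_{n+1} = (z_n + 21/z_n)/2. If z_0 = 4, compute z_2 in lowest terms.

2713/592

z_1 = (4 + 21/4)/2 = 37/8.
z_2 = (37/8 + 21/(37/8))/2 = 2713/592.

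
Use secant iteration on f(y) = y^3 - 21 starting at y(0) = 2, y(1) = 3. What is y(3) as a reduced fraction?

8035/2919

f(2) = -13, f(3) = 6. y(2) = 3 - 6·(3 - 2)/(6 - (-13)) = 51/19.
f(3) = 6, f(51/19) = -11388/6859. y(3) = (51/19) - (-11388/6859)·((51/19) - 3)/((-11388/6859) - 6) = 8035/2919.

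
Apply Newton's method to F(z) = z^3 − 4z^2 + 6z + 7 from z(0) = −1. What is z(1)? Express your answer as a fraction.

−13/17

F'(z) = 3z^2 − 8z + 6.
F(−1) = −4, F'(−1) = 17, so z(1) = (−1) − (−4)/17 = −13/17.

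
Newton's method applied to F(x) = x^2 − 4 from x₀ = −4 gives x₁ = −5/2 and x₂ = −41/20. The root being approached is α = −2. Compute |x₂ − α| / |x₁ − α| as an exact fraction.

x₁ − α = −5/2 − (−2) = −5/2 + 2 = −1/2, so |x₁ − α| = 1/2.
x₂ − α = −41/20 − (−2) = −41/20 + 2 = −1/20, so |x₂ − α| = 1/20.
Ratio = (1/20) / (1/2) = 1/10.

1/10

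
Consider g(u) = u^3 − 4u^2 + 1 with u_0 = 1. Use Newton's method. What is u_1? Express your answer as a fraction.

g'(u) = 3u^2 − 8u.
g(1) = −2, g'(1) = −5, so u_1 = 1 − (−2)/(−5) = 3/5.

3/5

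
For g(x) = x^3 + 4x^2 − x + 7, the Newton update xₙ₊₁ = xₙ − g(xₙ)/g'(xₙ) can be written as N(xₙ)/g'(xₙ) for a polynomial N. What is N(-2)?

g'(x) = 3x^2 + 8x − 1.
N(x) = x·g'(x) − g(x) = x·(3x^2 + 8x − 1) − (x^3 + 4x^2 − x + 7) = 2x^3 + 4x^2 − 7.
N(-2) = −7.

−7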